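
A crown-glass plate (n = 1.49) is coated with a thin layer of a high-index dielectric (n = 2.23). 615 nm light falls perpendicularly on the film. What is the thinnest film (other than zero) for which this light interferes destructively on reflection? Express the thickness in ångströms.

1379 Å

Top surface (1.0 → 2.23): reflection off a higher-index medium gives a half-wave phase shift.
At the lower boundary (n = 2.23 to n = 1.49) the reflected ray undergoes no phase shift.
Net: one phase inversion between the two reflected rays.
For weak reflection here: 2 n t = m λ.
Minimum nonzero at m = 1: t = λ / (2 n) = 615 / (2 × 2.23) = 138 nm.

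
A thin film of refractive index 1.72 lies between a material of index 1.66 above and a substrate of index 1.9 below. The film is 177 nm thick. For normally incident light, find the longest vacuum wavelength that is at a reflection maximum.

609 nm

Top surface (1.66 → 1.72): reflection off a higher-index medium gives a half-wave phase shift.
Ray reflecting at the bottom interface goes from n = 1.72 toward n = 1.9: a half-wave phase shift.
Zero or two π shifts → no net half-wave offset.
For strong reflection here: 2 n t = m λ.
λ = 2 n t / m. The longest wavelength is m = 1: λ = 2 × 1.72 × 177 / 1.00 = 609 nm.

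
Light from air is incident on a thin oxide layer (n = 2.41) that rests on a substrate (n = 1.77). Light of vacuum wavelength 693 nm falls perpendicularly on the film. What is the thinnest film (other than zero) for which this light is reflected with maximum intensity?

Top surface (1.0 → 2.41): reflection off a higher-index medium gives a half-wave phase shift.
Ray reflecting at the bottom interface goes from n = 2.41 toward n = 1.77: no phase shift.
The two reflections differ by half a wavelength.
So the condition for constructive reflection is 2 n t = (m + ½) λ.
Minimum at m = 0: t = λ / (4 n) = 693 / (4 × 2.41) = 71.9 nm.

71.9 nm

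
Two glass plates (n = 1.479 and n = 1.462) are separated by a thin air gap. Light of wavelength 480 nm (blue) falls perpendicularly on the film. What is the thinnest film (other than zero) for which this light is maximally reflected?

Top surface (1.479 → 1.0): reflection off a lower-index medium gives no phase shift.
Ray reflecting at the bottom interface goes from n = 1.0 toward n = 1.462: a half-wave phase shift.
Exactly one π shift → a net half-wave offset.
So the condition for constructive reflection is 2 n t = (m + ½) λ.
Minimum at m = 0: t = λ / (4 n) = 480 / (4 × 1.0) = 120 nm.

120 nm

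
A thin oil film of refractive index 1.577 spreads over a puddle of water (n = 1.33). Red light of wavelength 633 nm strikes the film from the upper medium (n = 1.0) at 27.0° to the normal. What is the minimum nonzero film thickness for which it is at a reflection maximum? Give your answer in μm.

0.105 μm

At the upper boundary (n = 1.0 to n = 1.577) the reflected ray undergoes a half-wave phase shift.
Bottom surface (1.577 → 1.33): reflection off a lower-index medium gives no phase shift.
Net: one phase inversion between the two reflected rays.
So the condition for constructive reflection is 2 n t cos θ_r = (m + ½) λ.
Snell's law: 1.0 sin 27.0° = 1.577 sin θ_r → sin θ_r = 0.288, cos θ_r = 0.958.
Minimum at m = 0: t = λ / (4 n cos θ_r) = 633 / (4 × 1.577 × 0.958) = 105 nm.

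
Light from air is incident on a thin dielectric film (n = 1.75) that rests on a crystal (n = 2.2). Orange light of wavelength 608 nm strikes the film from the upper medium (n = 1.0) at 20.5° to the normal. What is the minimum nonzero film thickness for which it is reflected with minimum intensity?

Top surface (1.0 → 1.75): reflection off a higher-index medium gives a half-wave phase shift.
Bottom surface (1.75 → 2.2): reflection off a higher-index medium gives a half-wave phase shift.
Zero or two π shifts → no net half-wave offset.
With no net inversion, destructive interference in reflection requires 2 n t cos θ_r = (m + ½) λ.
Snell's law: 1.0 sin 20.5° = 1.75 sin θ_r → sin θ_r = 0.200, cos θ_r = 0.980.
Minimum at m = 0: t = λ / (4 n cos θ_r) = 608 / (4 × 1.75 × 0.980) = 88.7 nm.

88.7 nm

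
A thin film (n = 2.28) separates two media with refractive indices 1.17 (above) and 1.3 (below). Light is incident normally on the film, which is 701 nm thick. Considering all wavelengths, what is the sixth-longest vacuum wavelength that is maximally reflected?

At the upper boundary (n = 1.17 to n = 2.28) the reflected ray undergoes a half-wave phase shift.
Bottom surface (2.28 → 1.3): reflection off a lower-index medium gives no phase shift.
Net: one phase inversion between the two reflected rays.
With one net inversion, constructive interference in reflection requires 2 n t = (m + ½) λ.
λ = 2 n t / (m + ½). The sixth-longest wavelength is m = 5: λ = 2 × 2.28 × 701 / 5.50 = 581 nm.

581 nm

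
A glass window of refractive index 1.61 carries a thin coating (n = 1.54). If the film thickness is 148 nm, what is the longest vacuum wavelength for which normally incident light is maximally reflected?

456 nm

At the upper boundary (n = 1.0 to n = 1.54) the reflected ray undergoes a half-wave phase shift.
Ray reflecting at the bottom interface goes from n = 1.54 toward n = 1.61: a half-wave phase shift.
The two reflections carry the same phase change, so no net offset.
For maximum reflection here: 2 n t = m λ.
λ = 2 n t / m. The longest wavelength is m = 1: λ = 2 × 1.54 × 148 / 1.00 = 456 nm.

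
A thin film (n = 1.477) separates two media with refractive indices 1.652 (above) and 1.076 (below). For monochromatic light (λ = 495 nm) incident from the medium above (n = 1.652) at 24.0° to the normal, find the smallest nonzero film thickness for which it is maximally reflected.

188 nm

Top surface (1.652 → 1.477): reflection off a lower-index medium gives no phase shift.
At the lower boundary (n = 1.477 to n = 1.076) the reflected ray undergoes no phase shift.
Zero or two π shifts → no net half-wave offset.
So the condition for constructive reflection is 2 n t cos θ_r = m λ.
Snell's law: 1.652 sin 24.0° = 1.477 sin θ_r → sin θ_r = 0.455, cos θ_r = 0.891.
Minimum nonzero at m = 1: t = λ / (2 n cos θ_r) = 495 / (2 × 1.477 × 0.891) = 188 nm.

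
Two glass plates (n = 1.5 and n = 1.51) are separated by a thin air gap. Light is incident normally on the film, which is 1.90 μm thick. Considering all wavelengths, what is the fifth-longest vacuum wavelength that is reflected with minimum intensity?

760 nm

Ray reflecting at the top interface goes from n = 1.5 toward n = 1.0: no phase shift.
Ray reflecting at the bottom interface goes from n = 1.0 toward n = 1.51: a half-wave phase shift.
Exactly one π shift → a net half-wave offset.
So the condition for destructive reflection is 2 n t = m λ.
λ = 2 n t / m. The fifth-longest wavelength is m = 5: λ = 2 × 1.0 × 1900 / 5.00 = 760 nm.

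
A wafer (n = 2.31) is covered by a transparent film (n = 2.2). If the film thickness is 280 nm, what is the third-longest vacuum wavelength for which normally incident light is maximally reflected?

411 nm

Top surface (1.0 → 2.2): reflection off a higher-index medium gives a half-wave phase shift.
Bottom surface (2.2 → 2.31): reflection off a higher-index medium gives a half-wave phase shift.
The two reflections carry the same phase change, so no net offset.
With no net inversion, constructive interference in reflection requires 2 n t = m λ.
λ = 2 n t / m. The third-longest wavelength is m = 3: λ = 2 × 2.2 × 280 / 3.00 = 411 nm.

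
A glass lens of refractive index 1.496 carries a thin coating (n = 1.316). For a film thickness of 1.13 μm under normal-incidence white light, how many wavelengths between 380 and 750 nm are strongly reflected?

Top surface (1.0 → 1.316): reflection off a higher-index medium gives a half-wave phase shift.
Bottom surface (1.316 → 1.496): reflection off a higher-index medium gives a half-wave phase shift.
The two reflections carry the same phase change, so no net offset.
So the condition for constructive reflection is 2 n t = m λ.
λ = 2 n t / m = 2974 / m nm.
m=3: 991 nm (IR); m=4: 744 nm (visible); m=5: 595 nm (visible); m=6: 496 nm (visible); m=7: 425 nm (visible); m=8: 372 nm (UV).

4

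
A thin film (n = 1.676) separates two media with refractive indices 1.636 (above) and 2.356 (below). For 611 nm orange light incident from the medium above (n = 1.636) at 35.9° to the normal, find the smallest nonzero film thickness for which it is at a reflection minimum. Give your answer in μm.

0.111 μm

At the upper boundary (n = 1.636 to n = 1.676) the reflected ray undergoes a half-wave phase shift.
At the lower boundary (n = 1.676 to n = 2.356) the reflected ray undergoes a half-wave phase shift.
The two reflections carry the same phase change, so no net offset.
With no net inversion, destructive interference in reflection requires 2 n t cos θ_r = (m + ½) λ.
Snell's law: 1.636 sin 35.9° = 1.676 sin θ_r → sin θ_r = 0.572, cos θ_r = 0.820.
Minimum at m = 0: t = λ / (4 n cos θ_r) = 611 / (4 × 1.676 × 0.820) = 111 nm.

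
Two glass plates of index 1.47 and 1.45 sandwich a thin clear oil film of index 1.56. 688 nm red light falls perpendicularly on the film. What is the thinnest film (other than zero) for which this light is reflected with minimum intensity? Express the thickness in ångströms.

2205 Å

Top surface (1.47 → 1.56): reflection off a higher-index medium gives a half-wave phase shift.
At the lower boundary (n = 1.56 to n = 1.45) the reflected ray undergoes no phase shift.
The two reflections differ by half a wavelength.
For weak reflection here: 2 n t = m λ.
Minimum nonzero at m = 1: t = λ / (2 n) = 688 / (2 × 1.56) = 221 nm.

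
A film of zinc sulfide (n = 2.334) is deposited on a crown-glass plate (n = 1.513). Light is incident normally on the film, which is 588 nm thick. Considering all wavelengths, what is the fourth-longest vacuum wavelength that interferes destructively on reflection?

686 nm

Ray reflecting at the top interface goes from n = 1.0 toward n = 2.334: a half-wave phase shift.
Bottom surface (2.334 → 1.513): reflection off a lower-index medium gives no phase shift.
The two reflections differ by half a wavelength.
For dark reflection here: 2 n t = m λ.
λ = 2 n t / m. The fourth-longest wavelength is m = 4: λ = 2 × 2.334 × 588 / 4.00 = 686 nm.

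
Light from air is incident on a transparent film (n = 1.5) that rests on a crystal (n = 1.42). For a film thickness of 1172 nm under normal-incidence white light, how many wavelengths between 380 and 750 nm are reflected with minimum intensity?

5

Ray reflecting at the top interface goes from n = 1.0 toward n = 1.5: a half-wave phase shift.
At the lower boundary (n = 1.5 to n = 1.42) the reflected ray undergoes no phase shift.
Net: one phase inversion between the two reflected rays.
For dark reflection here: 2 n t = m λ.
λ = 2 n t / m = 3516 / m nm.
m=4: 879 nm (IR); m=5: 703 nm (visible); m=6: 586 nm (visible); m=7: 502 nm (visible); m=8: 440 nm (visible); m=9: 391 nm (visible); m=10: 352 nm (UV).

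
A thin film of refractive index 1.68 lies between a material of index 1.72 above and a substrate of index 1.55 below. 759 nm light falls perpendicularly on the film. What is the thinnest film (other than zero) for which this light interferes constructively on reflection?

At the upper boundary (n = 1.72 to n = 1.68) the reflected ray undergoes no phase shift.
At the lower boundary (n = 1.68 to n = 1.55) the reflected ray undergoes no phase shift.
Zero or two π shifts → no net half-wave offset.
So the condition for constructive reflection is 2 n t = m λ.
Minimum nonzero at m = 1: t = λ / (2 n) = 759 / (2 × 1.68) = 226 nm.

226 nm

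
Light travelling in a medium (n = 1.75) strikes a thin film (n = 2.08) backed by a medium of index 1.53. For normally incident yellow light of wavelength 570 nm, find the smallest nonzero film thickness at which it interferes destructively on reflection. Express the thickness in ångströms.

Top surface (1.75 → 2.08): reflection off a higher-index medium gives a half-wave phase shift.
Bottom surface (2.08 → 1.53): reflection off a lower-index medium gives no phase shift.
Exactly one π shift → a net half-wave offset.
For dark reflection here: 2 n t = m λ.
Minimum nonzero at m = 1: t = λ / (2 n) = 570 / (2 × 2.08) = 137 nm.

1370 Å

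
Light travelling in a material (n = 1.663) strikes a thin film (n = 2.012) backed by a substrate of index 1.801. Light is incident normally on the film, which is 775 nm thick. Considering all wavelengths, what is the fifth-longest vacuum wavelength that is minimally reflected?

Top surface (1.663 → 2.012): reflection off a higher-index medium gives a half-wave phase shift.
Bottom surface (2.012 → 1.801): reflection off a lower-index medium gives no phase shift.
The two reflections differ by half a wavelength.
So the condition for destructive reflection is 2 n t = m λ.
λ = 2 n t / m. The fifth-longest wavelength is m = 5: λ = 2 × 2.012 × 775 / 5.00 = 624 nm.

624 nm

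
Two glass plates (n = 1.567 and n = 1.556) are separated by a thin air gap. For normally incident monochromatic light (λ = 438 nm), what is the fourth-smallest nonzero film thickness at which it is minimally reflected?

876 nm

Top surface (1.567 → 1.0): reflection off a lower-index medium gives no phase shift.
At the lower boundary (n = 1.0 to n = 1.556) the reflected ray undergoes a half-wave phase shift.
Net: one phase inversion between the two reflected rays.
For weak reflection here: 2 n t = m λ.
The fourth-smallest nonzero thickness corresponds to m = 4: t = m λ / (2 n) = 4.00 × 438 / (2 × 1.0) = 876 nm.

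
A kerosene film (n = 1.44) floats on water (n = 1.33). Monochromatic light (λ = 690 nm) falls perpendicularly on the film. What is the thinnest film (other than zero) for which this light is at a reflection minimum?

240 nm

At the upper boundary (n = 1.0 to n = 1.44) the reflected ray undergoes a half-wave phase shift.
Ray reflecting at the bottom interface goes from n = 1.44 toward n = 1.33: no phase shift.
Exactly one π shift → a net half-wave offset.
So the condition for destructive reflection is 2 n t = m λ.
Minimum nonzero at m = 1: t = λ / (2 n) = 690 / (2 × 1.44) = 240 nm.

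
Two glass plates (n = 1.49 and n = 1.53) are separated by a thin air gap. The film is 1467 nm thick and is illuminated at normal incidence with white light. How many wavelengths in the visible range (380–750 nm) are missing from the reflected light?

4

Top surface (1.49 → 1.0): reflection off a lower-index medium gives no phase shift.
Bottom surface (1.0 → 1.53): reflection off a higher-index medium gives a half-wave phase shift.
Exactly one π shift → a net half-wave offset.
So the condition for destructive reflection is 2 n t = m λ.
λ = 2 n t / m = 2934 / m nm.
m=3: 978 nm (IR); m=4: 734 nm (visible); m=5: 587 nm (visible); m=6: 489 nm (visible); m=7: 419 nm (visible); m=8: 367 nm (UV).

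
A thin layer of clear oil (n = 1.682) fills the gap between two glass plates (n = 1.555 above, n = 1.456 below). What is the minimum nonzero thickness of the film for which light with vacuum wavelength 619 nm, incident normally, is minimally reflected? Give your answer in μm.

Top surface (1.555 → 1.682): reflection off a higher-index medium gives a half-wave phase shift.
At the lower boundary (n = 1.682 to n = 1.456) the reflected ray undergoes no phase shift.
Exactly one π shift → a net half-wave offset.
For dark reflection here: 2 n t = m λ.
Minimum nonzero at m = 1: t = λ / (2 n) = 619 / (2 × 1.682) = 184 nm.

0.184 μm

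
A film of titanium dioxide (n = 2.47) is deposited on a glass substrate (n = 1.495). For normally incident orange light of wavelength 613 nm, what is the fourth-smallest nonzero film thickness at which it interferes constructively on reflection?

434 nm

Ray reflecting at the top interface goes from n = 1.0 toward n = 2.47: a half-wave phase shift.
Bottom surface (2.47 → 1.495): reflection off a lower-index medium gives no phase shift.
Net: one phase inversion between the two reflected rays.
For bright reflection here: 2 n t = (m + ½) λ.
The fourth-smallest nonzero thickness corresponds to m = 3: t = (m + ½) λ / (2 n) = 3.50 × 613 / (2 × 2.47) = 434 nm.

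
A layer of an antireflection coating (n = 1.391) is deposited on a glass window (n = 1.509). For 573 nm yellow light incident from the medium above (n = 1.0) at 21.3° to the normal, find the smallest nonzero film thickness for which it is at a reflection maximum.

Top surface (1.0 → 1.391): reflection off a higher-index medium gives a half-wave phase shift.
Bottom surface (1.391 → 1.509): reflection off a higher-index medium gives a half-wave phase shift.
Zero or two π shifts → no net half-wave offset.
So the condition for constructive reflection is 2 n t cos θ_r = m λ.
Snell's law: 1.0 sin 21.3° = 1.391 sin θ_r → sin θ_r = 0.261, cos θ_r = 0.965.
Minimum nonzero at m = 1: t = λ / (2 n cos θ_r) = 573 / (2 × 1.391 × 0.965) = 213 nm.

213 nm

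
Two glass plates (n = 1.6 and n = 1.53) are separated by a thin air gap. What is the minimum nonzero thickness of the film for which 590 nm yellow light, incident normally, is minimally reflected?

295 nm

Top surface (1.6 → 1.0): reflection off a lower-index medium gives no phase shift.
At the lower boundary (n = 1.0 to n = 1.53) the reflected ray undergoes a half-wave phase shift.
The two reflections differ by half a wavelength.
With one net inversion, destructive interference in reflection requires 2 n t = m λ.
Minimum nonzero at m = 1: t = λ / (2 n) = 590 / (2 × 1.0) = 295 nm.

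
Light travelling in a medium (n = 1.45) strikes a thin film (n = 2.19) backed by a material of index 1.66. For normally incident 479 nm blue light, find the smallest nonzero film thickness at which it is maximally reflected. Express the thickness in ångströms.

Ray reflecting at the top interface goes from n = 1.45 toward n = 2.19: a half-wave phase shift.
At the lower boundary (n = 2.19 to n = 1.66) the reflected ray undergoes no phase shift.
Exactly one π shift → a net half-wave offset.
So the condition for constructive reflection is 2 n t = (m + ½) λ.
Minimum at m = 0: t = λ / (4 n) = 479 / (4 × 2.19) = 54.7 nm.

547 Å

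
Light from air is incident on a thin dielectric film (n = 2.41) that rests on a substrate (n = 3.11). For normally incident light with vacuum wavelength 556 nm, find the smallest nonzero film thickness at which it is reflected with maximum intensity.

115 nm

Ray reflecting at the top interface goes from n = 1.0 toward n = 2.41: a half-wave phase shift.
Bottom surface (2.41 → 3.11): reflection off a higher-index medium gives a half-wave phase shift.
Net: no relative phase inversion (both shifts match).
For maximum reflection here: 2 n t = m λ.
Minimum nonzero at m = 1: t = λ / (2 n) = 556 / (2 × 2.41) = 115 nm.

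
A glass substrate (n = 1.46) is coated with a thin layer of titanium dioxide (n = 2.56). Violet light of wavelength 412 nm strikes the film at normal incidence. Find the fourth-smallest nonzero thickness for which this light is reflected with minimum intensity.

322 nm

Top surface (1.0 → 2.56): reflection off a higher-index medium gives a half-wave phase shift.
Ray reflecting at the bottom interface goes from n = 2.56 toward n = 1.46: no phase shift.
Exactly one π shift → a net half-wave offset.
For dark reflection here: 2 n t = m λ.
The fourth-smallest nonzero thickness corresponds to m = 4: t = m λ / (2 n) = 4.00 × 412 / (2 × 2.56) = 322 nm.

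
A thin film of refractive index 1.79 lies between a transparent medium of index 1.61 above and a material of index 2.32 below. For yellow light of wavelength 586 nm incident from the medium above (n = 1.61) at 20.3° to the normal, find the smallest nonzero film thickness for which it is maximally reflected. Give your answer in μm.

Ray reflecting at the top interface goes from n = 1.61 toward n = 1.79: a half-wave phase shift.
Bottom surface (1.79 → 2.32): reflection off a higher-index medium gives a half-wave phase shift.
Zero or two π shifts → no net half-wave offset.
With no net inversion, constructive interference in reflection requires 2 n t cos θ_r = m λ.
Snell's law: 1.61 sin 20.3° = 1.79 sin θ_r → sin θ_r = 0.312, cos θ_r = 0.950.
Minimum nonzero at m = 1: t = λ / (2 n cos θ_r) = 586 / (2 × 1.79 × 0.950) = 172 nm.

0.172 μm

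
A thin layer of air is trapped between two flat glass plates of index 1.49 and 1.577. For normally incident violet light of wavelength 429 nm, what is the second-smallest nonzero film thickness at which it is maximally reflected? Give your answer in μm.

0.322 μm

At the upper boundary (n = 1.49 to n = 1.0) the reflected ray undergoes no phase shift.
Bottom surface (1.0 → 1.577): reflection off a higher-index medium gives a half-wave phase shift.
The two reflections differ by half a wavelength.
For strong reflection here: 2 n t = (m + ½) λ.
The second-smallest nonzero thickness corresponds to m = 1: t = (m + ½) λ / (2 n) = 1.50 × 429 / (2 × 1.0) = 322 nm.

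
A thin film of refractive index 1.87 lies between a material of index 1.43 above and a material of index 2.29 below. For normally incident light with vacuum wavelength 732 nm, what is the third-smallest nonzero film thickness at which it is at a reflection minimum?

489 nm

Ray reflecting at the top interface goes from n = 1.43 toward n = 1.87: a half-wave phase shift.
Ray reflecting at the bottom interface goes from n = 1.87 toward n = 2.29: a half-wave phase shift.
Net: no relative phase inversion (both shifts match).
So the condition for destructive reflection is 2 n t = (m + ½) λ.
The third-smallest nonzero thickness corresponds to m = 2: t = (m + ½) λ / (2 n) = 2.50 × 732 / (2 × 1.87) = 489 nm.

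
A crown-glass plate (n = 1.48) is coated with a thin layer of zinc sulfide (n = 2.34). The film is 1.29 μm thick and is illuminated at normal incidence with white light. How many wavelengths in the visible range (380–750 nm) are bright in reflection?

Ray reflecting at the top interface goes from n = 1.0 toward n = 2.34: a half-wave phase shift.
At the lower boundary (n = 2.34 to n = 1.48) the reflected ray undergoes no phase shift.
Exactly one π shift → a net half-wave offset.
For bright reflection here: 2 n t = (m + ½) λ.
λ = 2 n t / (m + ½) = 6037 / (m + ½) nm.
m=7: 805 nm (IR); m=8: 710 nm (visible); m=9: 635 nm (visible); m=10: 575 nm (visible); m=11: 525 nm (visible); m=12: 483 nm (visible); m=13: 447 nm (visible); m=14: 416 nm (visible); m=15: 389 nm (visible); m=16: 366 nm (UV).

8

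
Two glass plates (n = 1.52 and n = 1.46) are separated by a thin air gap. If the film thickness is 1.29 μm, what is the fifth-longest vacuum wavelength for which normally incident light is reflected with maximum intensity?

573 nm

Top surface (1.52 → 1.0): reflection off a lower-index medium gives no phase shift.
Ray reflecting at the bottom interface goes from n = 1.0 toward n = 1.46: a half-wave phase shift.
Exactly one π shift → a net half-wave offset.
For bright reflection here: 2 n t = (m + ½) λ.
λ = 2 n t / (m + ½). The fifth-longest wavelength is m = 4: λ = 2 × 1.0 × 1290 / 4.50 = 573 nm.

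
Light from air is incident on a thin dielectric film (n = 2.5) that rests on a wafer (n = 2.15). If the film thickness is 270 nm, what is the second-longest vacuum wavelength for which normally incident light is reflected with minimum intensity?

Top surface (1.0 → 2.5): reflection off a higher-index medium gives a half-wave phase shift.
Ray reflecting at the bottom interface goes from n = 2.5 toward n = 2.15: no phase shift.
Exactly one π shift → a net half-wave offset.
For weak reflection here: 2 n t = m λ.
λ = 2 n t / m. The second-longest wavelength is m = 2: λ = 2 × 2.5 × 270 / 2.00 = 675 nm.

675 nm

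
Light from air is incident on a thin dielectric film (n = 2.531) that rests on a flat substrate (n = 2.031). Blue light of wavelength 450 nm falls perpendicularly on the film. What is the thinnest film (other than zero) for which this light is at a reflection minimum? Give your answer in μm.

0.0889 μm

Top surface (1.0 → 2.531): reflection off a higher-index medium gives a half-wave phase shift.
At the lower boundary (n = 2.531 to n = 2.031) the reflected ray undergoes no phase shift.
The two reflections differ by half a wavelength.
So the condition for destructive reflection is 2 n t = m λ.
Minimum nonzero at m = 1: t = λ / (2 n) = 450 / (2 × 2.531) = 88.9 nm.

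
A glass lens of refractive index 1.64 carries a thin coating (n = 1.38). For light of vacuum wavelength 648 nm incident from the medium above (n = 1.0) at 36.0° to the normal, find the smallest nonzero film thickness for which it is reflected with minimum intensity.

130 nm

Top surface (1.0 → 1.38): reflection off a higher-index medium gives a half-wave phase shift.
Ray reflecting at the bottom interface goes from n = 1.38 toward n = 1.64: a half-wave phase shift.
Net: no relative phase inversion (both shifts match).
With no net inversion, destructive interference in reflection requires 2 n t cos θ_r = (m + ½) λ.
Snell's law: 1.0 sin 36.0° = 1.38 sin θ_r → sin θ_r = 0.426, cos θ_r = 0.905.
Minimum at m = 0: t = λ / (4 n cos θ_r) = 648 / (4 × 1.38 × 0.905) = 130 nm.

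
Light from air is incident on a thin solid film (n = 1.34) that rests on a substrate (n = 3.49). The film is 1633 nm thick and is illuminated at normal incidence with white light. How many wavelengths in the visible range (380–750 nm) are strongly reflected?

Ray reflecting at the top interface goes from n = 1.0 toward n = 1.34: a half-wave phase shift.
At the lower boundary (n = 1.34 to n = 3.49) the reflected ray undergoes a half-wave phase shift.
Zero or two π shifts → no net half-wave offset.
With no net inversion, constructive interference in reflection requires 2 n t = m λ.
λ = 2 n t / m = 4376 / m nm.
m=5: 875 nm (IR); m=6: 729 nm (visible); m=7: 625 nm (visible); m=8: 547 nm (visible); m=9: 486 nm (visible); m=10: 438 nm (visible); m=11: 398 nm (visible); m=12: 365 nm (UV).

6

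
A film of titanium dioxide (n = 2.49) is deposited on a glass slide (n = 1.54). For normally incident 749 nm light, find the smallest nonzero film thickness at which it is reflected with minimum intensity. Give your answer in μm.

0.150 μm

At the upper boundary (n = 1.0 to n = 2.49) the reflected ray undergoes a half-wave phase shift.
Bottom surface (2.49 → 1.54): reflection off a lower-index medium gives no phase shift.
The two reflections differ by half a wavelength.
With one net inversion, destructive interference in reflection requires 2 n t = m λ.
Minimum nonzero at m = 1: t = λ / (2 n) = 749 / (2 × 2.49) = 150 nm.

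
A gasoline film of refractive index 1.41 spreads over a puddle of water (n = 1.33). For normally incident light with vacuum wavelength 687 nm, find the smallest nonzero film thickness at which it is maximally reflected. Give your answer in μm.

0.122 μm

Ray reflecting at the top interface goes from n = 1.0 toward n = 1.41: a half-wave phase shift.
Bottom surface (1.41 → 1.33): reflection off a lower-index medium gives no phase shift.
The two reflections differ by half a wavelength.
For strong reflection here: 2 n t = (m + ½) λ.
Minimum at m = 0: t = λ / (4 n) = 687 / (4 × 1.41) = 122 nm.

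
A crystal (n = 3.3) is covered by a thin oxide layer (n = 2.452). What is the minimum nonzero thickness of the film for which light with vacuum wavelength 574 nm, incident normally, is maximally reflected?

117 nm

At the upper boundary (n = 1.0 to n = 2.452) the reflected ray undergoes a half-wave phase shift.
Bottom surface (2.452 → 3.3): reflection off a higher-index medium gives a half-wave phase shift.
Net: no relative phase inversion (both shifts match).
For bright reflection here: 2 n t = m λ.
Minimum nonzero at m = 1: t = λ / (2 n) = 574 / (2 × 2.452) = 117 nm.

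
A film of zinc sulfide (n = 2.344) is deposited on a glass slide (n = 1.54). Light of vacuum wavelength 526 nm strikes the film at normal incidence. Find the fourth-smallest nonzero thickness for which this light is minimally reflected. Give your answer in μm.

Ray reflecting at the top interface goes from n = 1.0 toward n = 2.344: a half-wave phase shift.
At the lower boundary (n = 2.344 to n = 1.54) the reflected ray undergoes no phase shift.
The two reflections differ by half a wavelength.
With one net inversion, destructive interference in reflection requires 2 n t = m λ.
The fourth-smallest nonzero thickness corresponds to m = 4: t = m λ / (2 n) = 4.00 × 526 / (2 × 2.344) = 449 nm.

0.449 μm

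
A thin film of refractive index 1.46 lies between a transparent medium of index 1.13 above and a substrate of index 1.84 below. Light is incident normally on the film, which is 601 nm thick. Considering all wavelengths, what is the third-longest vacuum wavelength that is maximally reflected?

Top surface (1.13 → 1.46): reflection off a higher-index medium gives a half-wave phase shift.
Ray reflecting at the bottom interface goes from n = 1.46 toward n = 1.84: a half-wave phase shift.
The two reflections carry the same phase change, so no net offset.
For maximum reflection here: 2 n t = m λ.
λ = 2 n t / m. The third-longest wavelength is m = 3: λ = 2 × 1.46 × 601 / 3.00 = 585 nm.

585 nm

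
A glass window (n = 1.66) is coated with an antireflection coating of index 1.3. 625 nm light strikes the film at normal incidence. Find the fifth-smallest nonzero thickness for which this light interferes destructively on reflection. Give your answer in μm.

1.08 μm

Ray reflecting at the top interface goes from n = 1.0 toward n = 1.3: a half-wave phase shift.
Ray reflecting at the bottom interface goes from n = 1.3 toward n = 1.66: a half-wave phase shift.
The two reflections carry the same phase change, so no net offset.
With no net inversion, destructive interference in reflection requires 2 n t = (m + ½) λ.
The fifth-smallest nonzero thickness corresponds to m = 4: t = (m + ½) λ / (2 n) = 4.50 × 625 / (2 × 1.3) = 1082 nm.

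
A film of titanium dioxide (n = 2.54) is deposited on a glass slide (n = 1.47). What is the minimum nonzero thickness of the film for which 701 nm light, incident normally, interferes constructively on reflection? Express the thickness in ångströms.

690 Å

At the upper boundary (n = 1.0 to n = 2.54) the reflected ray undergoes a half-wave phase shift.
Ray reflecting at the bottom interface goes from n = 2.54 toward n = 1.47: no phase shift.
Net: one phase inversion between the two reflected rays.
With one net inversion, constructive interference in reflection requires 2 n t = (m + ½) λ.
Minimum at m = 0: t = λ / (4 n) = 701 / (4 × 2.54) = 69.0 nm.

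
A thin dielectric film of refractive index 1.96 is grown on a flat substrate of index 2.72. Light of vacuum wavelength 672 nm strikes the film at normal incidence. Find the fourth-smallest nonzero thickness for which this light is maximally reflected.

686 nm

Top surface (1.0 → 1.96): reflection off a higher-index medium gives a half-wave phase shift.
At the lower boundary (n = 1.96 to n = 2.72) the reflected ray undergoes a half-wave phase shift.
The two reflections carry the same phase change, so no net offset.
For strong reflection here: 2 n t = m λ.
The fourth-smallest nonzero thickness corresponds to m = 4: t = m λ / (2 n) = 4.00 × 672 / (2 × 1.96) = 686 nm.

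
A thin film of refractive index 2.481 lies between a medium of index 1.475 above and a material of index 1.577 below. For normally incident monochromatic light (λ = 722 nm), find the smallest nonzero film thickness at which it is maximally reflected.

72.8 nm

Top surface (1.475 → 2.481): reflection off a higher-index medium gives a half-wave phase shift.
Bottom surface (2.481 → 1.577): reflection off a lower-index medium gives no phase shift.
The two reflections differ by half a wavelength.
For bright reflection here: 2 n t = (m + ½) λ.
Minimum at m = 0: t = λ / (4 n) = 722 / (4 × 2.481) = 72.8 nm.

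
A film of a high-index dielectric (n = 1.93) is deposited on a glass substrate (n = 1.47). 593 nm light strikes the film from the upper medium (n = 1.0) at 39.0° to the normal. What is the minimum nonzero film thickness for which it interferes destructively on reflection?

163 nm

Top surface (1.0 → 1.93): reflection off a higher-index medium gives a half-wave phase shift.
Ray reflecting at the bottom interface goes from n = 1.93 toward n = 1.47: no phase shift.
The two reflections differ by half a wavelength.
For weak reflection here: 2 n t cos θ_r = m λ.
Snell's law: 1.0 sin 39.0° = 1.93 sin θ_r → sin θ_r = 0.326, cos θ_r = 0.945.
Minimum nonzero at m = 1: t = λ / (2 n cos θ_r) = 593 / (2 × 1.93 × 0.945) = 163 nm.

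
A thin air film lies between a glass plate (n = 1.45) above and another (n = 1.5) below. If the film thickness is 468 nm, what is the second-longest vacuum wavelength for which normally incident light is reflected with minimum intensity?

468 nm

At the upper boundary (n = 1.45 to n = 1.0) the reflected ray undergoes no phase shift.
At the lower boundary (n = 1.0 to n = 1.5) the reflected ray undergoes a half-wave phase shift.
Net: one phase inversion between the two reflected rays.
So the condition for destructive reflection is 2 n t = m λ.
λ = 2 n t / m. The second-longest wavelength is m = 2: λ = 2 × 1.0 × 468 / 2.00 = 468 nm.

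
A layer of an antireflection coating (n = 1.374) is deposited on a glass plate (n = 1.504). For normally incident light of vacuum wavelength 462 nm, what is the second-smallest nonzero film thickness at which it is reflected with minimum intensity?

At the upper boundary (n = 1.0 to n = 1.374) the reflected ray undergoes a half-wave phase shift.
At the lower boundary (n = 1.374 to n = 1.504) the reflected ray undergoes a half-wave phase shift.
Zero or two π shifts → no net half-wave offset.
With no net inversion, destructive interference in reflection requires 2 n t = (m + ½) λ.
The second-smallest nonzero thickness corresponds to m = 1: t = (m + ½) λ / (2 n) = 1.50 × 462 / (2 × 1.374) = 252 nm.

252 nm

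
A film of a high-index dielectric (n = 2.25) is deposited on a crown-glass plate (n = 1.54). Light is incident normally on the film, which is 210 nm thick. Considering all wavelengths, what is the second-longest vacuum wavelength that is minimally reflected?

473 nm

Top surface (1.0 → 2.25): reflection off a higher-index medium gives a half-wave phase shift.
At the lower boundary (n = 2.25 to n = 1.54) the reflected ray undergoes no phase shift.
Net: one phase inversion between the two reflected rays.
With one net inversion, destructive interference in reflection requires 2 n t = m λ.
λ = 2 n t / m. The second-longest wavelength is m = 2: λ = 2 × 2.25 × 210 / 2.00 = 473 nm.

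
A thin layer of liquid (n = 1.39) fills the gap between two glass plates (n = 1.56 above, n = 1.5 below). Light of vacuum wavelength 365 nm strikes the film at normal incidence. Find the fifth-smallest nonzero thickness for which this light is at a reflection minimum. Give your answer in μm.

0.656 μm

At the upper boundary (n = 1.56 to n = 1.39) the reflected ray undergoes no phase shift.
At the lower boundary (n = 1.39 to n = 1.5) the reflected ray undergoes a half-wave phase shift.
Exactly one π shift → a net half-wave offset.
With one net inversion, destructive interference in reflection requires 2 n t = m λ.
The fifth-smallest nonzero thickness corresponds to m = 5: t = m λ / (2 n) = 5.00 × 365 / (2 × 1.39) = 656 nm.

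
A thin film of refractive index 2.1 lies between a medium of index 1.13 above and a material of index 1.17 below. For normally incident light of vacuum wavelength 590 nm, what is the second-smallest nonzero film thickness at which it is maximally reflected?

Ray reflecting at the top interface goes from n = 1.13 toward n = 2.1: a half-wave phase shift.
Ray reflecting at the bottom interface goes from n = 2.1 toward n = 1.17: no phase shift.
The two reflections differ by half a wavelength.
For bright reflection here: 2 n t = (m + ½) λ.
The second-smallest nonzero thickness corresponds to m = 1: t = (m + ½) λ / (2 n) = 1.50 × 590 / (2 × 2.1) = 211 nm.

211 nm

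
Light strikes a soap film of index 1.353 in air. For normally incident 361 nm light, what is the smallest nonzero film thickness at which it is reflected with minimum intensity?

133 nm

At the upper boundary (n = 1.0 to n = 1.353) the reflected ray undergoes a half-wave phase shift.
Ray reflecting at the bottom interface goes from n = 1.353 toward n = 1.0: no phase shift.
Net: one phase inversion between the two reflected rays.
So the condition for destructive reflection is 2 n t = m λ.
The smallest nonzero thickness corresponds to m = 1: t = m λ / (2 n) = 1.00 × 361 / (2 × 1.353) = 133 nm.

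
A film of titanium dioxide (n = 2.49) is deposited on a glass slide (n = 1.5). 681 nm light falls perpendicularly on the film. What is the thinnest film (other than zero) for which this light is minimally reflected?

137 nm

Ray reflecting at the top interface goes from n = 1.0 toward n = 2.49: a half-wave phase shift.
Ray reflecting at the bottom interface goes from n = 2.49 toward n = 1.5: no phase shift.
Exactly one π shift → a net half-wave offset.
With one net inversion, destructive interference in reflection requires 2 n t = m λ.
Minimum nonzero at m = 1: t = λ / (2 n) = 681 / (2 × 2.49) = 137 nm.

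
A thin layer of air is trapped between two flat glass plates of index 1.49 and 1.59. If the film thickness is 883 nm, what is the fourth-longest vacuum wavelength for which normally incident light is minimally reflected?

442 nm

At the upper boundary (n = 1.49 to n = 1.0) the reflected ray undergoes no phase shift.
Ray reflecting at the bottom interface goes from n = 1.0 toward n = 1.59: a half-wave phase shift.
The two reflections differ by half a wavelength.
For weak reflection here: 2 n t = m λ.
λ = 2 n t / m. The fourth-longest wavelength is m = 4: λ = 2 × 1.0 × 883 / 4.00 = 442 nm.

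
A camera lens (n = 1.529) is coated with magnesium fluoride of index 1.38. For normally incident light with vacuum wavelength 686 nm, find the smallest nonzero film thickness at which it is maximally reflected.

249 nm

Top surface (1.0 → 1.38): reflection off a higher-index medium gives a half-wave phase shift.
Ray reflecting at the bottom interface goes from n = 1.38 toward n = 1.529: a half-wave phase shift.
Zero or two π shifts → no net half-wave offset.
So the condition for constructive reflection is 2 n t = m λ.
Minimum nonzero at m = 1: t = λ / (2 n) = 686 / (2 × 1.38) = 249 nm.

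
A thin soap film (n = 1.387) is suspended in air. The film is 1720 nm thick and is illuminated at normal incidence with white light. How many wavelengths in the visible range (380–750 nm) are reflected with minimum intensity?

Top surface (1.0 → 1.387): reflection off a higher-index medium gives a half-wave phase shift.
Ray reflecting at the bottom interface goes from n = 1.387 toward n = 1.0: no phase shift.
Net: one phase inversion between the two reflected rays.
With one net inversion, destructive interference in reflection requires 2 n t = m λ.
λ = 2 n t / m = 4771 / m nm.
m=6: 795 nm (IR); m=7: 682 nm (visible); m=8: 596 nm (visible); m=9: 530 nm (visible); m=10: 477 nm (visible); m=11: 434 nm (visible); m=12: 398 nm (visible); m=13: 367 nm (UV).

6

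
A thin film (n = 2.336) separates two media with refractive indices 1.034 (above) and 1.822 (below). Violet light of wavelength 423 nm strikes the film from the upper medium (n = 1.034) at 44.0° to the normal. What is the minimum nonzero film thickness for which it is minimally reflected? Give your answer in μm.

0.0951 μm

Top surface (1.034 → 2.336): reflection off a higher-index medium gives a half-wave phase shift.
At the lower boundary (n = 2.336 to n = 1.822) the reflected ray undergoes no phase shift.
The two reflections differ by half a wavelength.
So the condition for destructive reflection is 2 n t cos θ_r = m λ.
Snell's law: 1.034 sin 44.0° = 2.336 sin θ_r → sin θ_r = 0.307, cos θ_r = 0.952.
Minimum nonzero at m = 1: t = λ / (2 n cos θ_r) = 423 / (2 × 2.336 × 0.952) = 95.1 nm.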